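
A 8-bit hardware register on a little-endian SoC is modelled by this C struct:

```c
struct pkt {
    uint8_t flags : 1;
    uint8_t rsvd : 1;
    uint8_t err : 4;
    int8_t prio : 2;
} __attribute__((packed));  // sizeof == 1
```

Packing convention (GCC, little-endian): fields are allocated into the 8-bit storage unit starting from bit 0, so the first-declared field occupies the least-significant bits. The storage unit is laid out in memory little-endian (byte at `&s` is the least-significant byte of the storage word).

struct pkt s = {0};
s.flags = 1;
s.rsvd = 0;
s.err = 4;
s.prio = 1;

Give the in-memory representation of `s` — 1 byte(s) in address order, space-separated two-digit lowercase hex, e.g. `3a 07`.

[0+:1] flags=1 & 0x1 = 0x1; word=0x01
[1+:1] rsvd=0 & 0x1 = 0x0; word=0x01
[2+:4] err=4 & 0xf = 0x4; word=0x11
[6+:2] prio=1 & 0x3 = 0x1; word=0x51
word = 0x51 → little-endian bytes:
  [0]=0x51

51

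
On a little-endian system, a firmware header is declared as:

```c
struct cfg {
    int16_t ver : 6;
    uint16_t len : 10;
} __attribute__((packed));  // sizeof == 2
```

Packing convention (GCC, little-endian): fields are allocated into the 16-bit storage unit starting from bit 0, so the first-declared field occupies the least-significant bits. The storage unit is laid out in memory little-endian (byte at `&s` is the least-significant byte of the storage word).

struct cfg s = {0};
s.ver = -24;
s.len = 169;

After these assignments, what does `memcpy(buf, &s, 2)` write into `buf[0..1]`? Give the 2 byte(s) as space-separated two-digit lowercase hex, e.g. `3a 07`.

68 2a

[0+:6] ver=-24 & 0x3f = 0x28; word=0x0028
[6+:10] len=169 & 0x3ff = 0xa9; word=0x2a68
word = 0x2a68 → little-endian bytes:
  [0]=0x68  [1]=0x2a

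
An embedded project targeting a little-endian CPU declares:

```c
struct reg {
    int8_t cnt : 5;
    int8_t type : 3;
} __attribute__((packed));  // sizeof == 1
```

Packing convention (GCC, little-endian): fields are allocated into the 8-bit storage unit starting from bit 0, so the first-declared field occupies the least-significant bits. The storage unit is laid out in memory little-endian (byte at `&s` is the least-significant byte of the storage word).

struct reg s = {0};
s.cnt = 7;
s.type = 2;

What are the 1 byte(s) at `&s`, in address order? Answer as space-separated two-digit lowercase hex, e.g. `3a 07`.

[0+:5] cnt=7 & 0x1f = 0x7; word=0x07
[5+:3] type=2 & 0x7 = 0x2; word=0x47
word = 0x47 → little-endian bytes:
  [0]=0x47

47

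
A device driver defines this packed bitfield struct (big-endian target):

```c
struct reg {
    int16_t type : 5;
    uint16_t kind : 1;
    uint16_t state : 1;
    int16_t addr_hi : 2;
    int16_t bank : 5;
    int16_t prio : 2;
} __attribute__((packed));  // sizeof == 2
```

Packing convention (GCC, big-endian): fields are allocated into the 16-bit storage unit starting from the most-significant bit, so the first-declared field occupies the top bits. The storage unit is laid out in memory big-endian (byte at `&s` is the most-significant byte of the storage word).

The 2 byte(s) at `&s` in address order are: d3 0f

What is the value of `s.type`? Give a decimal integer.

-6

[0]=0xd3 [1]=0x0f (big-endian) → word 0xd30f
type:5 @ bit 11 → (0xd30f>>11)&0x1f = 0x1a  ←
kind:1 @ bit 10 → (0xd30f>>10)&0x1 = 0x0
state:1 @ bit 9 → (0xd30f>>9)&0x1 = 0x1
addr_hi:2 @ bit 7 → (0xd30f>>7)&0x3 = 0x2
bank:5 @ bit 2 → (0xd30f>>2)&0x1f = 0x3
prio:2 @ bit 0 → (0xd30f>>0)&0x3 = 0x3
type signed 5b, MSB=1: 26 - 32 = -6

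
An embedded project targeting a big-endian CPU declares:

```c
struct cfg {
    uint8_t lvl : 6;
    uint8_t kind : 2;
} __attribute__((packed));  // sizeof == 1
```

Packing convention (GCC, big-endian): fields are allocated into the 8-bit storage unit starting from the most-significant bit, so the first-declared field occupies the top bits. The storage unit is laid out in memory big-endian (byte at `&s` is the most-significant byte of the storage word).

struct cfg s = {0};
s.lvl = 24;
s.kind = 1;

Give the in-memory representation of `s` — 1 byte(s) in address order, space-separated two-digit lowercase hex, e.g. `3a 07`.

lvl:6 = 24 → 0x18 << 2 → word 0x60
kind:2 = 1 → 0x1 << 0 → word 0x61
word = 0x61 → big-endian bytes:
  [0]=0x61

61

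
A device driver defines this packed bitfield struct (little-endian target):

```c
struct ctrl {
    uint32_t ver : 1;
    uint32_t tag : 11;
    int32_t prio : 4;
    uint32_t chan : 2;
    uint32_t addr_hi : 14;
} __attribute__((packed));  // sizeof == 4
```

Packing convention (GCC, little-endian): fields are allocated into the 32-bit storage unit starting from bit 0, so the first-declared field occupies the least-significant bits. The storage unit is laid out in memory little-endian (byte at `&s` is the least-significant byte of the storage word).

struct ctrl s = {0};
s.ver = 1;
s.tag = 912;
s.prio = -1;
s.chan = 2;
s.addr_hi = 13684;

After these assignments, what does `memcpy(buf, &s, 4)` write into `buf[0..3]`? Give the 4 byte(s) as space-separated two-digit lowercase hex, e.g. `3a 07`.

21 f7 d2 d5

[0+:1] ver=1 & 0x1 = 0x1; word=0x00000001
[1+:11] tag=912 & 0x7ff = 0x390; word=0x00000721
[12+:4] prio=-1 & 0xf = 0xf; word=0x0000f721
[16+:2] chan=2 & 0x3 = 0x2; word=0x0002f721
[18+:14] addr_hi=13684 & 0x3fff = 0x3574; word=0xd5d2f721
word = 0xd5d2f721 → little-endian bytes:
  [0]=0x21  [1]=0xf7  [2]=0xd2  [3]=0xd5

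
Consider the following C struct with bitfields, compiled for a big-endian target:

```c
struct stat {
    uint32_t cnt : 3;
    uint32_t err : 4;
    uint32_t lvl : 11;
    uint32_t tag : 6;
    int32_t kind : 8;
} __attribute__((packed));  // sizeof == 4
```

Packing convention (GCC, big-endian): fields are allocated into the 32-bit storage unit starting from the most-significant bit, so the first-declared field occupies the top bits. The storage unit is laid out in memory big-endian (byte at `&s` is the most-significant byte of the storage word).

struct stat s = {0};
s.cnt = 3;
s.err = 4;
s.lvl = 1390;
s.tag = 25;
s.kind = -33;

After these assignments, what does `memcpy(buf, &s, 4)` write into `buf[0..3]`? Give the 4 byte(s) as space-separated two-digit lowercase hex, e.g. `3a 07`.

69 5b 99 df

[29+:3] cnt=3 & 0x7 = 0x3; word=0x60000000
[25+:4] err=4 & 0xf = 0x4; word=0x68000000
[14+:11] lvl=1390 & 0x7ff = 0x56e; word=0x695b8000
[8+:6] tag=25 & 0x3f = 0x19; word=0x695b9900
[0+:8] kind=-33 & 0xff = 0xdf; word=0x695b99df
word = 0x695b99df → big-endian bytes:
  [0]=0x69  [1]=0x5b  [2]=0x99  [3]=0xdf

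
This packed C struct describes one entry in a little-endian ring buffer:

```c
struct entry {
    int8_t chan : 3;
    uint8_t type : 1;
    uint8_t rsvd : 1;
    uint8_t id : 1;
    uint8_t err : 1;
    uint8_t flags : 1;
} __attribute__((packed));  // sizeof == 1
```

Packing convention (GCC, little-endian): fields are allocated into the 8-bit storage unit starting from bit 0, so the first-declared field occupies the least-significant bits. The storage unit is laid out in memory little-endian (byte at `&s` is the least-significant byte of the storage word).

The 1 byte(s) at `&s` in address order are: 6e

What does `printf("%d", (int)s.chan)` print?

[0]=0x6e (little-endian) → word 0x6e
chan:3 @ bit 0 → (0x6e>>0)&0x7 = 0x6  ←
type:1 @ bit 3 → (0x6e>>3)&0x1 = 0x1
rsvd:1 @ bit 4 → (0x6e>>4)&0x1 = 0x0
id:1 @ bit 5 → (0x6e>>5)&0x1 = 0x1
err:1 @ bit 6 → (0x6e>>6)&0x1 = 0x1
flags:1 @ bit 7 → (0x6e>>7)&0x1 = 0x0
chan signed 3b, MSB=1: 6 - 8 = -2

-2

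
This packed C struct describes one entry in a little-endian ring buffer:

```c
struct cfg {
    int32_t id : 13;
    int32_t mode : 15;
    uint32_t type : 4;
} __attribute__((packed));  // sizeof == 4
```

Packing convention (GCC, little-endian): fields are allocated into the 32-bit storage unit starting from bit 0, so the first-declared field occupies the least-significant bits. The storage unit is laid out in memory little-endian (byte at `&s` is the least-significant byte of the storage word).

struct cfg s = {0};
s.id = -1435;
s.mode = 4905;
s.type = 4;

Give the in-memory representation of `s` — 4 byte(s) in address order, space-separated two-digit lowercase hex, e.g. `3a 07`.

id:13 = -1435 → 0x1a65 << 0 → word 0x00001a65
mode:15 = 4905 → 0x1329 << 13 → word 0x02653a65
type:4 = 4 → 0x4 << 28 → word 0x42653a65
word = 0x42653a65 → little-endian bytes:
  [0]=0x65  [1]=0x3a  [2]=0x65  [3]=0x42

65 3a 65 42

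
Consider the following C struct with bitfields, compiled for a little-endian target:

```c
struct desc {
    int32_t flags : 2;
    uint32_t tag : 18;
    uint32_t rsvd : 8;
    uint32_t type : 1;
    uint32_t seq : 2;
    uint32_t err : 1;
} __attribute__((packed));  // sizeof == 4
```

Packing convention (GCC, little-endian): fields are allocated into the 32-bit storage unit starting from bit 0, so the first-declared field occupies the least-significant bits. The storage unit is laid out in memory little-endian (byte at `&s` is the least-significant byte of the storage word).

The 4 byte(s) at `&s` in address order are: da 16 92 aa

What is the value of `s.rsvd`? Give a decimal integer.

[0]=0xda [1]=0x16 [2]=0x92 [3]=0xaa (little-endian) → word 0xaa9216da
flags [0+:2] = (word>>0) & 0x3 = 2
tag [2+:18] = (word>>2) & 0x3ffff = 34230
rsvd [20+:8] = (word>>20) & 0xff = 169  ←
type [28+:1] = (word>>28) & 0x1 = 0
seq [29+:2] = (word>>29) & 0x3 = 1
err [31+:1] = (word>>31) & 0x1 = 1

169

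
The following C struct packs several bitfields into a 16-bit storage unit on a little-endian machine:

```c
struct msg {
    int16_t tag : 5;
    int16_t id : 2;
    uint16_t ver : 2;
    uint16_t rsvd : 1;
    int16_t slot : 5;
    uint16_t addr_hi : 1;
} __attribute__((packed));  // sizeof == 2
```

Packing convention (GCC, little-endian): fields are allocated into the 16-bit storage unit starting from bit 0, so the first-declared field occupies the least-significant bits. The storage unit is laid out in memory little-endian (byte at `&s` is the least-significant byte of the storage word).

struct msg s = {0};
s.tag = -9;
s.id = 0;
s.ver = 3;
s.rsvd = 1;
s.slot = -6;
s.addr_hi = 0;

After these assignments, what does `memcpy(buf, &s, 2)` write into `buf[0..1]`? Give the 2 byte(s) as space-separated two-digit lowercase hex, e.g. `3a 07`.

97 6b

tag:5 = -9 → 0x17 << 0 → word 0x0017
id:2 = 0 → 0x0 << 5 → word 0x0017
ver:2 = 3 → 0x3 << 7 → word 0x0197
rsvd:1 = 1 → 0x1 << 9 → word 0x0397
slot:5 = -6 → 0x1a << 10 → word 0x6b97
addr_hi:1 = 0 → 0x0 << 15 → word 0x6b97
word = 0x6b97 → little-endian bytes:
  [0]=0x97  [1]=0x6b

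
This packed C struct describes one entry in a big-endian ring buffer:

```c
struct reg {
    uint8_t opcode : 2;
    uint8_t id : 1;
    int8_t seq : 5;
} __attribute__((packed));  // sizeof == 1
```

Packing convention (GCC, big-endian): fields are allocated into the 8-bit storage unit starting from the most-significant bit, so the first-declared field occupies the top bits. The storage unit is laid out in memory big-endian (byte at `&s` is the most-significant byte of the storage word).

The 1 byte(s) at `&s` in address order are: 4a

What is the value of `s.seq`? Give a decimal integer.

10

[0]=0x4a (big-endian) → word 0x4a
opcode:2 @ bit 6 → (0x4a>>6)&0x3 = 0x1
id:1 @ bit 5 → (0x4a>>5)&0x1 = 0x0
seq:5 @ bit 0 → (0x4a>>0)&0x1f = 0xa  ←
seq signed 5b, MSB=0: value = 10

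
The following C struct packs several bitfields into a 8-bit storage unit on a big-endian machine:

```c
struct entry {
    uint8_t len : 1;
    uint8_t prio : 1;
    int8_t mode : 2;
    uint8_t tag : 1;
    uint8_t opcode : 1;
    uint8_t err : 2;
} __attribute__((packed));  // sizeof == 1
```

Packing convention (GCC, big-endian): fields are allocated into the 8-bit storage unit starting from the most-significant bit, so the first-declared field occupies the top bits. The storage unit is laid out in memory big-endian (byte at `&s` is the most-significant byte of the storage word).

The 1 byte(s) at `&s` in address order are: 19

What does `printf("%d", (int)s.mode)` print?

1

[0]=0x19 (big-endian) → word 0x19
len:1 @ bit 7 → (0x19>>7)&0x1 = 0x0
prio:1 @ bit 6 → (0x19>>6)&0x1 = 0x0
mode:2 @ bit 4 → (0x19>>4)&0x3 = 0x1  ←
tag:1 @ bit 3 → (0x19>>3)&0x1 = 0x1
opcode:1 @ bit 2 → (0x19>>2)&0x1 = 0x0
err:2 @ bit 0 → (0x19>>0)&0x3 = 0x1
mode signed 2b, MSB=0: value = 1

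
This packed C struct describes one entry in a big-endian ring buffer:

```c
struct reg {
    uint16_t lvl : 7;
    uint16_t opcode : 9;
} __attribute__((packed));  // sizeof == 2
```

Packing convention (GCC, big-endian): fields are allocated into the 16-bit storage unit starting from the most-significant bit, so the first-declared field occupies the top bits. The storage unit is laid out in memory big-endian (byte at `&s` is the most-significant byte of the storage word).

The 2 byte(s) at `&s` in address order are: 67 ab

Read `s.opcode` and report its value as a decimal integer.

[0]=0x67 [1]=0xab (big-endian) → word 0x67ab
lvl:7 @ bit 9 → (0x67ab>>9)&0x7f = 0x33
opcode:9 @ bit 0 → (0x67ab>>0)&0x1ff = 0x1ab  ←

427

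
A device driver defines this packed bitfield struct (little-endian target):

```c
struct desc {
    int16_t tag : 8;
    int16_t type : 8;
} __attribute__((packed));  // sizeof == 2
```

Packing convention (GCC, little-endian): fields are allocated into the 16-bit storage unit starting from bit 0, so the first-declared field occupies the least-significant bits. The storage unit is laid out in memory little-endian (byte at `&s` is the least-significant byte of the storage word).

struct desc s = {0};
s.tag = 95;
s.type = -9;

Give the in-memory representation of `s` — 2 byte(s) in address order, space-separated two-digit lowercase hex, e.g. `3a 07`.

tag:8 = 95 → 0x5f << 0 → word 0x005f
type:8 = -9 → 0xf7 << 8 → word 0xf75f
word = 0xf75f → little-endian bytes:
  [0]=0x5f  [1]=0xf7

5f f7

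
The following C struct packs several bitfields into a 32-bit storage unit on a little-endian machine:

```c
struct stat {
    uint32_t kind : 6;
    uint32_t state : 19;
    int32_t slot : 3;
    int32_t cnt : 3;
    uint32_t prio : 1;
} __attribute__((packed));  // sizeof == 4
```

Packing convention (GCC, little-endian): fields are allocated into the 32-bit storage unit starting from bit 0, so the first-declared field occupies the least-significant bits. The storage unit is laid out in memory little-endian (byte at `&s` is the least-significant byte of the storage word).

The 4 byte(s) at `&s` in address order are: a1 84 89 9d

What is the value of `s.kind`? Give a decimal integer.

[0]=0xa1 [1]=0x84 [2]=0x89 [3]=0x9d (little-endian) → word 0x9d8984a1
kind [0+:6] = (word>>0) & 0x3f = 33  ←
state [6+:19] = (word>>6) & 0x7ffff = 402962
slot [25+:3] = (word>>25) & 0x7 = 6
cnt [28+:3] = (word>>28) & 0x7 = 1
prio [31+:1] = (word>>31) & 0x1 = 1

33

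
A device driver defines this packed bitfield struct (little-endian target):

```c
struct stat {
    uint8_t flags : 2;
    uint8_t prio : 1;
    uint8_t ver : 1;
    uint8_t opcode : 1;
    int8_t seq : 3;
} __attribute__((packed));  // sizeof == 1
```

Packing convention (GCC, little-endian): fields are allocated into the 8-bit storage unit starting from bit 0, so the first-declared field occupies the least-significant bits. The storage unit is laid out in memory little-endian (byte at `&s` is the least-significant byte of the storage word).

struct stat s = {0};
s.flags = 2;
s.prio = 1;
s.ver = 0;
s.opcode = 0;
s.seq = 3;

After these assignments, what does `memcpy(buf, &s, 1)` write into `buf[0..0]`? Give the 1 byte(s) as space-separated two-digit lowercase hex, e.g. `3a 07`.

[0+:2] flags=2 & 0x3 = 0x2; word=0x02
[2+:1] prio=1 & 0x1 = 0x1; word=0x06
[3+:1] ver=0 & 0x1 = 0x0; word=0x06
[4+:1] opcode=0 & 0x1 = 0x0; word=0x06
[5+:3] seq=3 & 0x7 = 0x3; word=0x66
word = 0x66 → little-endian bytes:
  [0]=0x66

66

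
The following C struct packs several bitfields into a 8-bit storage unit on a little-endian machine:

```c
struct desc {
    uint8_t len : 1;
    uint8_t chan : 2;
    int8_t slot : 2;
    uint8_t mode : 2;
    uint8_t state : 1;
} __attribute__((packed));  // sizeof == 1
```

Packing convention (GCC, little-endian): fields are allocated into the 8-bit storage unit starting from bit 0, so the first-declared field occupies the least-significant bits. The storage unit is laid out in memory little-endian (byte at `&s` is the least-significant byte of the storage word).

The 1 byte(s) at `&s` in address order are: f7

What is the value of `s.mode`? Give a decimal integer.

3

[0]=0xf7 (little-endian) → word 0xf7
len:1 @ bit 0 → (0xf7>>0)&0x1 = 0x1
chan:2 @ bit 1 → (0xf7>>1)&0x3 = 0x3
slot:2 @ bit 3 → (0xf7>>3)&0x3 = 0x2
mode:2 @ bit 5 → (0xf7>>5)&0x3 = 0x3  ←
state:1 @ bit 7 → (0xf7>>7)&0x1 = 0x1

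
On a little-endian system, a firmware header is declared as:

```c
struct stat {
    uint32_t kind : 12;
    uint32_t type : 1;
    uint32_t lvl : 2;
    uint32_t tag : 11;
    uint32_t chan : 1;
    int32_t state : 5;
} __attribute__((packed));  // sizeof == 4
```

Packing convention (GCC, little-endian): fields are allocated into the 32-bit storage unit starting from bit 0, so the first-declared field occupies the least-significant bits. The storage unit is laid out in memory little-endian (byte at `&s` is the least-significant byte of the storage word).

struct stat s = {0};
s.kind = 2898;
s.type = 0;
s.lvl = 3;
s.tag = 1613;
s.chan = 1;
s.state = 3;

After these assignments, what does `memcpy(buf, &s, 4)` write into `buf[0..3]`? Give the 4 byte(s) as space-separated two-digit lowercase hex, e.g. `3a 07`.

52 eb 26 1f

kind (12b) val=2898 bits=0xb52 at bit 0: 0x00000b52
type (1b) val=0 bits=0x0 at bit 12: 0x00000b52
lvl (2b) val=3 bits=0x3 at bit 13: 0x00006b52
tag (11b) val=1613 bits=0x64d at bit 15: 0x0326eb52
chan (1b) val=1 bits=0x1 at bit 26: 0x0726eb52
state (5b) val=3 bits=0x3 at bit 27: 0x1f26eb52
word = 0x1f26eb52 → little-endian bytes:
  [0]=0x52  [1]=0xeb  [2]=0x26  [3]=0x1f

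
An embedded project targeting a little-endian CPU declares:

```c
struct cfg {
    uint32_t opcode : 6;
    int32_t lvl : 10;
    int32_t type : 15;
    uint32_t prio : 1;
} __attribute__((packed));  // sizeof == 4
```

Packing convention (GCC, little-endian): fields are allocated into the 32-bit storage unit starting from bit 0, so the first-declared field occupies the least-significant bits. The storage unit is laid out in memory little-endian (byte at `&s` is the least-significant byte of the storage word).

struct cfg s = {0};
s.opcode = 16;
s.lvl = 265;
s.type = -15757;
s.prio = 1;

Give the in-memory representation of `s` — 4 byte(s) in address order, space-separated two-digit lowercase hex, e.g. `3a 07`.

50 42 73 c2

opcode:6 = 16 → 0x10 << 0 → word 0x00000010
lvl:10 = 265 → 0x109 << 6 → word 0x00004250
type:15 = -15757 → 0x4273 << 16 → word 0x42734250
prio:1 = 1 → 0x1 << 31 → word 0xc2734250
word = 0xc2734250 → little-endian bytes:
  [0]=0x50  [1]=0x42  [2]=0x73  [3]=0xc2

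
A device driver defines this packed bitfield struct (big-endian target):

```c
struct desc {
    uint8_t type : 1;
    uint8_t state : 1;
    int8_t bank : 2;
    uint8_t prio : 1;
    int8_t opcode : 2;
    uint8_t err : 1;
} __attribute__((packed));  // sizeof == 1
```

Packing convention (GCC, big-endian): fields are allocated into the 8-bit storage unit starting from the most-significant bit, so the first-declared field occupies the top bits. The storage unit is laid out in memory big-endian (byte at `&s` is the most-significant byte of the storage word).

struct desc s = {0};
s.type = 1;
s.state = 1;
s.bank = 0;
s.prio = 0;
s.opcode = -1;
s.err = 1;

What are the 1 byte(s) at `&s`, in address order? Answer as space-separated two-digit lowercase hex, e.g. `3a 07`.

[7+:1] type=1 & 0x1 = 0x1; word=0x80
[6+:1] state=1 & 0x1 = 0x1; word=0xc0
[4+:2] bank=0 & 0x3 = 0x0; word=0xc0
[3+:1] prio=0 & 0x1 = 0x0; word=0xc0
[1+:2] opcode=-1 & 0x3 = 0x3; word=0xc6
[0+:1] err=1 & 0x1 = 0x1; word=0xc7
word = 0xc7 → big-endian bytes:
  [0]=0xc7

c7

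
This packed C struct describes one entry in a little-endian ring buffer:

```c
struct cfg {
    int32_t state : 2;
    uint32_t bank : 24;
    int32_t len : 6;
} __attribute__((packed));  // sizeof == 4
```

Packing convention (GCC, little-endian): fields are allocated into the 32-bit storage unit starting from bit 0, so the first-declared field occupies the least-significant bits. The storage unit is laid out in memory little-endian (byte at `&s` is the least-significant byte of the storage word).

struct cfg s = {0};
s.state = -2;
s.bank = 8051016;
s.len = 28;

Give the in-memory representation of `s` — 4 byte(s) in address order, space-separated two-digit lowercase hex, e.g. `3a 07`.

state (2b) val=-2 bits=0x2 at bit 0: 0x00000002
bank (24b) val=8051016 bits=0x7ad948 at bit 2: 0x01eb6522
len (6b) val=28 bits=0x1c at bit 26: 0x71eb6522
word = 0x71eb6522 → little-endian bytes:
  [0]=0x22  [1]=0x65  [2]=0xeb  [3]=0x71

22 65 eb 71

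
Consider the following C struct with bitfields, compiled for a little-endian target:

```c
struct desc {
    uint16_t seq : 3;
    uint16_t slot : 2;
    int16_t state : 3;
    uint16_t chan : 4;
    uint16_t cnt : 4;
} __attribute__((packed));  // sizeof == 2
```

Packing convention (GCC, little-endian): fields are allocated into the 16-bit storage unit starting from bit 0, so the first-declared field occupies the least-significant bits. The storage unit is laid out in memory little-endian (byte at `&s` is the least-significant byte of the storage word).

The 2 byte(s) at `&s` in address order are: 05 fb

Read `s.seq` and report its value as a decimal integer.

[0]=0x05 [1]=0xfb (little-endian) → word 0xfb05
seq [0+:3] = (word>>0) & 0x7 = 5  ←
slot [3+:2] = (word>>3) & 0x3 = 0
state [5+:3] = (word>>5) & 0x7 = 0
chan [8+:4] = (word>>8) & 0xf = 11
cnt [12+:4] = (word>>12) & 0xf = 15

5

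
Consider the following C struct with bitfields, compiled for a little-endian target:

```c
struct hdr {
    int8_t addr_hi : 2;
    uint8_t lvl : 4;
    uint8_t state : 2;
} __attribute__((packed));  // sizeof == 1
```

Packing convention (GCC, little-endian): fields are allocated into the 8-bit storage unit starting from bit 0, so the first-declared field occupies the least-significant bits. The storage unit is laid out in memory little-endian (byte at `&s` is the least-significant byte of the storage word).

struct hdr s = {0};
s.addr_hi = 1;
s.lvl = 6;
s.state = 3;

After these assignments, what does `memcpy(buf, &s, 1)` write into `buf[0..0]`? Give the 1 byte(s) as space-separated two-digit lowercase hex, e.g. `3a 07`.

d9

addr_hi (2b) val=1 bits=0x1 at bit 0: 0x01
lvl (4b) val=6 bits=0x6 at bit 2: 0x19
state (2b) val=3 bits=0x3 at bit 6: 0xd9
word = 0xd9 → little-endian bytes:
  [0]=0xd9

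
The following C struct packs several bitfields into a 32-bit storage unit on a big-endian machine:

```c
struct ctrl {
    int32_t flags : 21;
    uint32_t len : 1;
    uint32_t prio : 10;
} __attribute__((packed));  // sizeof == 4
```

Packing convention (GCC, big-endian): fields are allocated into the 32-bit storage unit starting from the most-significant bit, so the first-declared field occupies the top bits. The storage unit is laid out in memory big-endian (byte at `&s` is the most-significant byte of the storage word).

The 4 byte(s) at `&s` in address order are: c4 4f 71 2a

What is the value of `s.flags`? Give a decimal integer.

-488978

[0]=0xc4 [1]=0x4f [2]=0x71 [3]=0x2a (big-endian) → word 0xc44f712a
flags:21 @ bit 11 → (0xc44f712a>>11)&0x1fffff = 0x1889ee  ←
len:1 @ bit 10 → (0xc44f712a>>10)&0x1 = 0x0
prio:10 @ bit 0 → (0xc44f712a>>0)&0x3ff = 0x12a
flags signed 21b, MSB=1: 1608174 - 2097152 = -488978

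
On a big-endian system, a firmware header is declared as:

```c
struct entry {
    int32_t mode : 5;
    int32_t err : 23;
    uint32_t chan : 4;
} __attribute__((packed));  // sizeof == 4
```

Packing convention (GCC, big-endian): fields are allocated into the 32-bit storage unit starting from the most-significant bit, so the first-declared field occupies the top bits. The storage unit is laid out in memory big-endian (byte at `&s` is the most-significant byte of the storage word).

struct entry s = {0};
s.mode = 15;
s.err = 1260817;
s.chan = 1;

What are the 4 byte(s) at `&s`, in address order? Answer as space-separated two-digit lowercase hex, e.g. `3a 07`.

79 33 d1 11

mode:5 = 15 → 0xf << 27 → word 0x78000000
err:23 = 1260817 → 0x133d11 << 4 → word 0x7933d110
chan:4 = 1 → 0x1 << 0 → word 0x7933d111
word = 0x7933d111 → big-endian bytes:
  [0]=0x79  [1]=0x33  [2]=0xd1  [3]=0x11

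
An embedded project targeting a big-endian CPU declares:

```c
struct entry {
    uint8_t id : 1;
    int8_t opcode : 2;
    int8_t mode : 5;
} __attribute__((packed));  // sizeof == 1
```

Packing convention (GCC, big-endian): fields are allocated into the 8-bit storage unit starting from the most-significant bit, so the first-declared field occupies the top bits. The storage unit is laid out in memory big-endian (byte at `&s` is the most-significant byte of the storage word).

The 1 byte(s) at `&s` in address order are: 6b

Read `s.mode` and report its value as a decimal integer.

[0]=0x6b (big-endian) → word 0x6b
id:1 @ bit 7 → (0x6b>>7)&0x1 = 0x0
opcode:2 @ bit 5 → (0x6b>>5)&0x3 = 0x3
mode:5 @ bit 0 → (0x6b>>0)&0x1f = 0xb  ←
mode signed 5b, MSB=0: value = 11

11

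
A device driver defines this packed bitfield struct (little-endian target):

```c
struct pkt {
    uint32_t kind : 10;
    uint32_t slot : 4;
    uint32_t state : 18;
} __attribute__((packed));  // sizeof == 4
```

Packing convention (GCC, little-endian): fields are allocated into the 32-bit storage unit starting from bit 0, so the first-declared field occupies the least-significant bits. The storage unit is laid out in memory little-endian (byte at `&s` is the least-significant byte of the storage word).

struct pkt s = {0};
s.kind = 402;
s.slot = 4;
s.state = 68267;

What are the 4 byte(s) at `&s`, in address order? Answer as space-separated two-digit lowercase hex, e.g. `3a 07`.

92 d1 aa 42

kind (10b) val=402 bits=0x192 at bit 0: 0x00000192
slot (4b) val=4 bits=0x4 at bit 10: 0x00001192
state (18b) val=68267 bits=0x10aab at bit 14: 0x42aad192
word = 0x42aad192 → little-endian bytes:
  [0]=0x92  [1]=0xd1  [2]=0xaa  [3]=0x42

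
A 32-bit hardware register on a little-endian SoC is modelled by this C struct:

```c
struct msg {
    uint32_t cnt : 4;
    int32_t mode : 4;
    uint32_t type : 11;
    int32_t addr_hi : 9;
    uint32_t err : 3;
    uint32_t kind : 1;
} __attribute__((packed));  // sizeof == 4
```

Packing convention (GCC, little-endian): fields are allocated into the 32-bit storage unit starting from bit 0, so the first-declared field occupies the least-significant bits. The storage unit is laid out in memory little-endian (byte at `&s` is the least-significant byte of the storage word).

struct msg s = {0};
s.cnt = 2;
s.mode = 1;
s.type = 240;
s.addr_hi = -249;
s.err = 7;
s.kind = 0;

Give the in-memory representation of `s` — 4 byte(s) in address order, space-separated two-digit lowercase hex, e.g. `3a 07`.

cnt (4b) val=2 bits=0x2 at bit 0: 0x00000002
mode (4b) val=1 bits=0x1 at bit 4: 0x00000012
type (11b) val=240 bits=0xf0 at bit 8: 0x0000f012
addr_hi (9b) val=-249 bits=0x107 at bit 19: 0x0838f012
err (3b) val=7 bits=0x7 at bit 28: 0x7838f012
kind (1b) val=0 bits=0x0 at bit 31: 0x7838f012
word = 0x7838f012 → little-endian bytes:
  [0]=0x12  [1]=0xf0  [2]=0x38  [3]=0x78

12 f0 38 78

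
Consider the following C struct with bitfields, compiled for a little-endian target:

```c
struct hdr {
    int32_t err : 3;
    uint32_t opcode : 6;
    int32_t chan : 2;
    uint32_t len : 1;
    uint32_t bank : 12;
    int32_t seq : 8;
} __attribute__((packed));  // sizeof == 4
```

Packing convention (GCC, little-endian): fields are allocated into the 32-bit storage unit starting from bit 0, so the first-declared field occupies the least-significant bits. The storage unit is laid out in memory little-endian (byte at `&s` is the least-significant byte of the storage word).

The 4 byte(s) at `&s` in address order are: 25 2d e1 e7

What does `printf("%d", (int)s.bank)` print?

[0]=0x25 [1]=0x2d [2]=0xe1 [3]=0xe7 (little-endian) → word 0xe7e12d25
err:3 @ bit 0 → (0xe7e12d25>>0)&0x7 = 0x5
opcode:6 @ bit 3 → (0xe7e12d25>>3)&0x3f = 0x24
chan:2 @ bit 9 → (0xe7e12d25>>9)&0x3 = 0x2
len:1 @ bit 11 → (0xe7e12d25>>11)&0x1 = 0x1
bank:12 @ bit 12 → (0xe7e12d25>>12)&0xfff = 0xe12  ←
seq:8 @ bit 24 → (0xe7e12d25>>24)&0xff = 0xe7

3602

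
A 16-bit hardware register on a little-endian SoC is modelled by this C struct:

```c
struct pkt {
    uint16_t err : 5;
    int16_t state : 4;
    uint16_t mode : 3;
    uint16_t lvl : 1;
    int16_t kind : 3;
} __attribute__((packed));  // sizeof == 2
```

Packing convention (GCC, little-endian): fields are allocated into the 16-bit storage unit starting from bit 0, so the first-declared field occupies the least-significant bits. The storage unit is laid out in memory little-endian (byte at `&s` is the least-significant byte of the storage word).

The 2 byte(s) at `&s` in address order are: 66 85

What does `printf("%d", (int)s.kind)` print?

-4

[0]=0x66 [1]=0x85 (little-endian) → word 0x8566
err:5 @ bit 0 → (0x8566>>0)&0x1f = 0x6
state:4 @ bit 5 → (0x8566>>5)&0xf = 0xb
mode:3 @ bit 9 → (0x8566>>9)&0x7 = 0x2
lvl:1 @ bit 12 → (0x8566>>12)&0x1 = 0x0
kind:3 @ bit 13 → (0x8566>>13)&0x7 = 0x4  ←
kind signed 3b, MSB=1: 4 - 8 = -4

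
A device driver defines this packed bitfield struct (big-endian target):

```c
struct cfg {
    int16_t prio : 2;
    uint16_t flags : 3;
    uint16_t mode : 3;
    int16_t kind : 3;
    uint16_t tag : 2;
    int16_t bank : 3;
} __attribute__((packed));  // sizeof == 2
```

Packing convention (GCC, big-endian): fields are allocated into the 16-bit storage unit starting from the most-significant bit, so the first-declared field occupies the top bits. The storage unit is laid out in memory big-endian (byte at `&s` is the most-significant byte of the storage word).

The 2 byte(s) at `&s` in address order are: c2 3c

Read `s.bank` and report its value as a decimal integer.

[0]=0xc2 [1]=0x3c (big-endian) → word 0xc23c
prio:2 @ bit 14 → (0xc23c>>14)&0x3 = 0x3
flags:3 @ bit 11 → (0xc23c>>11)&0x7 = 0x0
mode:3 @ bit 8 → (0xc23c>>8)&0x7 = 0x2
kind:3 @ bit 5 → (0xc23c>>5)&0x7 = 0x1
tag:2 @ bit 3 → (0xc23c>>3)&0x3 = 0x3
bank:3 @ bit 0 → (0xc23c>>0)&0x7 = 0x4  ←
bank signed 3b, MSB=1: 4 - 8 = -4

-4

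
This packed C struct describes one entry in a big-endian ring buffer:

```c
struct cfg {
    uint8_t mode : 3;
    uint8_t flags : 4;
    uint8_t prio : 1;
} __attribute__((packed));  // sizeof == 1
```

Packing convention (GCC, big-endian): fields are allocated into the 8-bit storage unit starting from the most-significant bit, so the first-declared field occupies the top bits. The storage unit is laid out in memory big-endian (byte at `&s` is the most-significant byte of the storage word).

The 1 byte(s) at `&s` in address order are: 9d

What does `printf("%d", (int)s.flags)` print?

14

[0]=0x9d (big-endian) → word 0x9d
mode [5+:3] = (word>>5) & 0x7 = 4
flags [1+:4] = (word>>1) & 0xf = 14  ←
prio [0+:1] = (word>>0) & 0x1 = 1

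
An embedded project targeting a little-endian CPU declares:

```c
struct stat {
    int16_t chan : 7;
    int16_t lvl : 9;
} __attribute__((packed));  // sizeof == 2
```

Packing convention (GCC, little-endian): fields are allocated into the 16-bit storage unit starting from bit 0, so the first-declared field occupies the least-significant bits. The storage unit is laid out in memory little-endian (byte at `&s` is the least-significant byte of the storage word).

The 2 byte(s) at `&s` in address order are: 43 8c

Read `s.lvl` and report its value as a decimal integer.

[0]=0x43 [1]=0x8c (little-endian) → word 0x8c43
chan:7 @ bit 0 → (0x8c43>>0)&0x7f = 0x43
lvl:9 @ bit 7 → (0x8c43>>7)&0x1ff = 0x118  ←
lvl signed 9b, MSB=1: 280 - 512 = -232

-232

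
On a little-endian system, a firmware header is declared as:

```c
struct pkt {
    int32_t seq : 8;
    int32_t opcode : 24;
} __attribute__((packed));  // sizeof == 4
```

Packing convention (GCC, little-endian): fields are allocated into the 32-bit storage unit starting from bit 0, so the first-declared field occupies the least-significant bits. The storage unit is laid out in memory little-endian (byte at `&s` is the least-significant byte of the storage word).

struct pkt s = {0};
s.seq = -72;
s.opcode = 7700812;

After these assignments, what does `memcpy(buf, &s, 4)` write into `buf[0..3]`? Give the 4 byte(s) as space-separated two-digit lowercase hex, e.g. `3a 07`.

b8 4c 81 75

seq:8 = -72 → 0xb8 << 0 → word 0x000000b8
opcode:24 = 7700812 → 0x75814c << 8 → word 0x75814cb8
word = 0x75814cb8 → little-endian bytes:
  [0]=0xb8  [1]=0x4c  [2]=0x81  [3]=0x75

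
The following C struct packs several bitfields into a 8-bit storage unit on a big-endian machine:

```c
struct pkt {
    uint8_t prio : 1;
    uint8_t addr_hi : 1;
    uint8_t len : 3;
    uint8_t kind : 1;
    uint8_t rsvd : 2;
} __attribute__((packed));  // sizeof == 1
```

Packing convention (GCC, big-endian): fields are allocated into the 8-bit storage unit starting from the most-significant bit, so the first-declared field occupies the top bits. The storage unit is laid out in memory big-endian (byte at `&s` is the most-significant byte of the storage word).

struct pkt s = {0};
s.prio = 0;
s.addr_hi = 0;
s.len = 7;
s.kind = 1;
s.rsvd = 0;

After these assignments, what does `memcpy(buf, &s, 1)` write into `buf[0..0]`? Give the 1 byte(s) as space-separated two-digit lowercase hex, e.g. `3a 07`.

[7+:1] prio=0 & 0x1 = 0x0; word=0x00
[6+:1] addr_hi=0 & 0x1 = 0x0; word=0x00
[3+:3] len=7 & 0x7 = 0x7; word=0x38
[2+:1] kind=1 & 0x1 = 0x1; word=0x3c
[0+:2] rsvd=0 & 0x3 = 0x0; word=0x3c
word = 0x3c → big-endian bytes:
  [0]=0x3c

3c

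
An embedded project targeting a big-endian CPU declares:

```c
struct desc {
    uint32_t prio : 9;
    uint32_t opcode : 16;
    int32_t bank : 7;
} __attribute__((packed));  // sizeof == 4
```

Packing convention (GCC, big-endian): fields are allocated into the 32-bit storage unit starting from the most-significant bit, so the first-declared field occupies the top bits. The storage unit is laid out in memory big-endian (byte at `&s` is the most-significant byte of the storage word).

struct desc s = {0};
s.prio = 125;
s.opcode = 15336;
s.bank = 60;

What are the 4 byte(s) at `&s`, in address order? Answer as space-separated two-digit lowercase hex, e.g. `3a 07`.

3e 9d f4 3c

prio (9b) val=125 bits=0x7d at bit 23: 0x3e800000
opcode (16b) val=15336 bits=0x3be8 at bit 7: 0x3e9df400
bank (7b) val=60 bits=0x3c at bit 0: 0x3e9df43c
word = 0x3e9df43c → big-endian bytes:
  [0]=0x3e  [1]=0x9d  [2]=0xf4  [3]=0x3c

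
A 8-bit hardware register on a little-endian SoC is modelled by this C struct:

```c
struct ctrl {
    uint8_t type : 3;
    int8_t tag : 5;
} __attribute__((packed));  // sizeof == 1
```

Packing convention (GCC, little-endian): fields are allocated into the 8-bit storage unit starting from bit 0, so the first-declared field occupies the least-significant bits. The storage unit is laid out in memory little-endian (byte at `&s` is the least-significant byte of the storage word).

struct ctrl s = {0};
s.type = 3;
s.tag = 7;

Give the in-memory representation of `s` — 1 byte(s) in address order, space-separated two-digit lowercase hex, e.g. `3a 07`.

[0+:3] type=3 & 0x7 = 0x3; word=0x03
[3+:5] tag=7 & 0x1f = 0x7; word=0x3b
word = 0x3b → little-endian bytes:
  [0]=0x3b

3b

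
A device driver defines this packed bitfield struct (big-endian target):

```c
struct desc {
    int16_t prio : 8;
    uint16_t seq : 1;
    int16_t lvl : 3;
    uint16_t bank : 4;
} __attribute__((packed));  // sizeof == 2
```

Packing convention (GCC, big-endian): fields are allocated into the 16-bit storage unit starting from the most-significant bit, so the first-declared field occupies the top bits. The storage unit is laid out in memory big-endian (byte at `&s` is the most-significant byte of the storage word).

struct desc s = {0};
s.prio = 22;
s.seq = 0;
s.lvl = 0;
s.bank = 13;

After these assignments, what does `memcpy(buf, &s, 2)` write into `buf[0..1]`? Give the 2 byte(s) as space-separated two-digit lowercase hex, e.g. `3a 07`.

16 0d

[8+:8] prio=22 & 0xff = 0x16; word=0x1600
[7+:1] seq=0 & 0x1 = 0x0; word=0x1600
[4+:3] lvl=0 & 0x7 = 0x0; word=0x1600
[0+:4] bank=13 & 0xf = 0xd; word=0x160d
word = 0x160d → big-endian bytes:
  [0]=0x16  [1]=0x0d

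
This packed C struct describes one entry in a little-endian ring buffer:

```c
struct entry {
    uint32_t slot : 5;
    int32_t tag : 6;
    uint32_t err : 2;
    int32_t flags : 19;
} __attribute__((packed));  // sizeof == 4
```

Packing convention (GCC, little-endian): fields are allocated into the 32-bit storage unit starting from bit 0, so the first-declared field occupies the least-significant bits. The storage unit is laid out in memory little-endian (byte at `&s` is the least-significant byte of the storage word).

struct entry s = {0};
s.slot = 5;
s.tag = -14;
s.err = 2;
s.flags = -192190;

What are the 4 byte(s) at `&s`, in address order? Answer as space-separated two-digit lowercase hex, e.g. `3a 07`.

45 56 28 a2

slot:5 = 5 → 0x5 << 0 → word 0x00000005
tag:6 = -14 → 0x32 << 5 → word 0x00000645
err:2 = 2 → 0x2 << 11 → word 0x00001645
flags:19 = -192190 → 0x51142 << 13 → word 0xa2285645
word = 0xa2285645 → little-endian bytes:
  [0]=0x45  [1]=0x56  [2]=0x28  [3]=0xa2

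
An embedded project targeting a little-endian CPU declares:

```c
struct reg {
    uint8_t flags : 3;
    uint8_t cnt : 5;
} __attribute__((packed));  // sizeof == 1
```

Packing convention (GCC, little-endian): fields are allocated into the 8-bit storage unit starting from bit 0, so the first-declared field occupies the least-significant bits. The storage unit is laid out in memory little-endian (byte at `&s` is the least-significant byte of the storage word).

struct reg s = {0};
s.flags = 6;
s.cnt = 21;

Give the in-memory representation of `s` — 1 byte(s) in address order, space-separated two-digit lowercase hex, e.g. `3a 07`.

ae

flags:3 = 6 → 0x6 << 0 → word 0x06
cnt:5 = 21 → 0x15 << 3 → word 0xae
word = 0xae → little-endian bytes:
  [0]=0xae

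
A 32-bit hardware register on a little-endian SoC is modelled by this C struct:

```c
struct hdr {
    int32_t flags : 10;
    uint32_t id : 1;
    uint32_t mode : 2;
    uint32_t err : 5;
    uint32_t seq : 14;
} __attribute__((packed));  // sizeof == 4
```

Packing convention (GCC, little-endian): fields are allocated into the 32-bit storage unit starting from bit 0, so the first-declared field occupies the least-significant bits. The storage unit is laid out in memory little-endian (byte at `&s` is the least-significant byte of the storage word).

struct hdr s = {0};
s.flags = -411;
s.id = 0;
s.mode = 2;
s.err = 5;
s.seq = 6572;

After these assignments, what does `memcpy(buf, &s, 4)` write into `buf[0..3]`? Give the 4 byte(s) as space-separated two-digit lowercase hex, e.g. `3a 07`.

65 b2 b0 66

[0+:10] flags=-411 & 0x3ff = 0x265; word=0x00000265
[10+:1] id=0 & 0x1 = 0x0; word=0x00000265
[11+:2] mode=2 & 0x3 = 0x2; word=0x00001265
[13+:5] err=5 & 0x1f = 0x5; word=0x0000b265
[18+:14] seq=6572 & 0x3fff = 0x19ac; word=0x66b0b265
word = 0x66b0b265 → little-endian bytes:
  [0]=0x65  [1]=0xb2  [2]=0xb0  [3]=0x66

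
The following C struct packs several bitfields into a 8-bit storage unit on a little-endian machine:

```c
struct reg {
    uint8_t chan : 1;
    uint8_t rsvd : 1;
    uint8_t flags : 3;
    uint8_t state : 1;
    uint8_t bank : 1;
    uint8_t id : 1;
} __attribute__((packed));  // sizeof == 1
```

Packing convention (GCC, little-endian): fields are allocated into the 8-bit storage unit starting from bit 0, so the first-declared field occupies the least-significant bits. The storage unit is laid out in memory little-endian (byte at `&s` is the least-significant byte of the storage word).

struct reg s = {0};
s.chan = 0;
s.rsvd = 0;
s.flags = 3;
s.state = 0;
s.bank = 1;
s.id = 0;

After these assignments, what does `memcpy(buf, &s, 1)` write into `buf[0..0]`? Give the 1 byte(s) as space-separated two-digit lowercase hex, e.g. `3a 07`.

4c

chan:1 = 0 → 0x0 << 0 → word 0x00
rsvd:1 = 0 → 0x0 << 1 → word 0x00
flags:3 = 3 → 0x3 << 2 → word 0x0c
state:1 = 0 → 0x0 << 5 → word 0x0c
bank:1 = 1 → 0x1 << 6 → word 0x4c
id:1 = 0 → 0x0 << 7 → word 0x4c
word = 0x4c → little-endian bytes:
  [0]=0x4c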